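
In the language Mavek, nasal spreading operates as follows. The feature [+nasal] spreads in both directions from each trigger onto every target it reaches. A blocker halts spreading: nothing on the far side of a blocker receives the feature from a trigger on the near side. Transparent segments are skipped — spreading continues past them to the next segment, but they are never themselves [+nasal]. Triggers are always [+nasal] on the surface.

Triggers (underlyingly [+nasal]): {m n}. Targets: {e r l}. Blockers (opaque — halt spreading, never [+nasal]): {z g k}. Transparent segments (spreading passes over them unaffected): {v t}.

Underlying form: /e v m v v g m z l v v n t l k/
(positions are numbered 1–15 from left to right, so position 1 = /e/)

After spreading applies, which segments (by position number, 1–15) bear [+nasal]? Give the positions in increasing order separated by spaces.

1 3 7 9 12 14

From /m/ at 3 rightward: 4 /v/ transparent; 5 /v/ transparent; 6 /g/ blocks.
From /m/ at 3 leftward: 2 /v/ transparent; 1 /e/ → [+nasal]; word edge.
From /m/ at 7 rightward: 8 /z/ blocks.
From /m/ at 7 leftward: 6 /g/ blocks.
From /n/ at 12 rightward: 13 /t/ transparent; 14 /l/ → [+nasal]; 15 /k/ blocks.
From /n/ at 12 leftward: 11 /v/ transparent; 10 /v/ transparent; 9 /l/ → [+nasal]; 8 /z/ blocks.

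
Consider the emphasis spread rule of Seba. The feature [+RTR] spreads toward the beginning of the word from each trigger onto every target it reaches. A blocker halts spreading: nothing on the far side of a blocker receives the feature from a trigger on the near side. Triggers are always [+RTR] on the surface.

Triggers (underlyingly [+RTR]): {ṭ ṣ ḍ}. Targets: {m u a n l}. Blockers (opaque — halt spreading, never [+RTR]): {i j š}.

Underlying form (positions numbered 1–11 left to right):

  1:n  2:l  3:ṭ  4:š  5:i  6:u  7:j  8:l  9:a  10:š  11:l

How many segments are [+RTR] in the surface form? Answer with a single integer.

From /ṭ/ at 3 leftward: 2 /l/ → [+RTR]; 1 /n/ → [+RTR]; word edge.
Targets with no active source: positions 6 8 9 11 stay [-emphatic].
[+RTR] positions on the surface: 1 2 3.

3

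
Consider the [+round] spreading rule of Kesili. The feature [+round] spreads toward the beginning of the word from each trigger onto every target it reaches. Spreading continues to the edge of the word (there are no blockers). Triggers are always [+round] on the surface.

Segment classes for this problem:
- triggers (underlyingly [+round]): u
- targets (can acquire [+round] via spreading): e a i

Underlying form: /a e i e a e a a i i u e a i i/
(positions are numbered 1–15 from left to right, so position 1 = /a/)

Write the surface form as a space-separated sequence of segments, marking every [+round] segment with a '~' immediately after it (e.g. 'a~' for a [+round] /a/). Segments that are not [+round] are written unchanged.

a~ e~ i~ e~ a~ e~ a~ a~ i~ i~ u~ e a i i

From /u/ at 11 leftward: 10 /i/ → [+round]; 9 /i/ → [+round]; 8 /a/ → [+round]; 7 /a/ → [+round]; 6 /e/ → [+round]; 5 /a/ → [+round]; 4 /e/ → [+round]; 3 /i/ → [+round]; 2 /e/ → [+round]; 1 /a/ → [+round]; word edge.
Targets with no active source: positions 12 13 14 15 stay [-round].
[+round] positions on the surface: 1 2 3 4 5 6 7 8 9 10 11.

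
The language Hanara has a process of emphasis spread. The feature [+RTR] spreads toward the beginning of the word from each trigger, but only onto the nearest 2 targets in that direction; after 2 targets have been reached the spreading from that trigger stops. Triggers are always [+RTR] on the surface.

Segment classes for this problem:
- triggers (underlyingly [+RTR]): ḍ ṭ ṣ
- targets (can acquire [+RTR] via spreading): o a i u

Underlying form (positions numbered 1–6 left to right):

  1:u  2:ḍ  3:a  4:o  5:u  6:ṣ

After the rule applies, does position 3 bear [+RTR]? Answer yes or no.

no

From /ḍ/ at 2 leftward: 1 /u/ → [+RTR]; word edge.
From /ṣ/ at 6 leftward: 5 /u/ → [+RTR]; 4 /o/ → [+RTR]; bound reached.
Target with no active source: position 3 stays [-emphatic].
[+RTR] positions on the surface: 1 2 4 5 6.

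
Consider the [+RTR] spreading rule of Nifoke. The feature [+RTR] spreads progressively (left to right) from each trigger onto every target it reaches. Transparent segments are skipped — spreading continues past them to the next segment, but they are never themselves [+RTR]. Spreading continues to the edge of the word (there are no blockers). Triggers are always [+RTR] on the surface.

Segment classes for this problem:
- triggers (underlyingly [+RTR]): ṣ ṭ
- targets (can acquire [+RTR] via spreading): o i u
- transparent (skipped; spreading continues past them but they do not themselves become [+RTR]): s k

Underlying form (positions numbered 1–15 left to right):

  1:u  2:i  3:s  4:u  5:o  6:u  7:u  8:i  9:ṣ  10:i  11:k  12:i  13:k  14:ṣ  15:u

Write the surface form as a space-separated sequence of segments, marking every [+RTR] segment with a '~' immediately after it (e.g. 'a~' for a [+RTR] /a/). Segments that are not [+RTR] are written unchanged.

From /ṣ/ at 9 rightward: 10 /i/ → [+RTR]; 11 /k/ transparent; 12 /i/ → [+RTR]; 13 /k/ transparent; 14 /ṣ/ is itself a trigger — this domain ends here.
From /ṣ/ at 14 rightward: 15 /u/ → [+RTR]; word edge.
Targets with no active source: positions 1 2 4 5 6 7 8 stay [-emphatic].
[+RTR] positions on the surface: 9 10 12 14 15.

u i s u o u u i ṣ~ i~ k i~ k ṣ~ u~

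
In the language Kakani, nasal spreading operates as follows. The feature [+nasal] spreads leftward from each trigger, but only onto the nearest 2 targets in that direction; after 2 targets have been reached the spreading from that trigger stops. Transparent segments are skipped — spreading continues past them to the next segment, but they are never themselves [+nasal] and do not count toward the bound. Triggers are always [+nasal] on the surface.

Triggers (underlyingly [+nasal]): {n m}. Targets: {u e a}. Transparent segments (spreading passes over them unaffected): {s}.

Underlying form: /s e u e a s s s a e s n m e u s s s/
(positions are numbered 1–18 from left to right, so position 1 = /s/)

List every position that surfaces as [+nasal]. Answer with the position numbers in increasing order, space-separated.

9 10 12 13

From /n/ at 12 leftward: 11 /s/ transparent; 10 /e/ → [+nasal]; 9 /a/ → [+nasal]; bound reached.
From /m/ at 13 leftward: 12 /n/ is itself a trigger — this domain ends here.
Targets with no active source: positions 2 3 4 5 14 15 stay [-nasal].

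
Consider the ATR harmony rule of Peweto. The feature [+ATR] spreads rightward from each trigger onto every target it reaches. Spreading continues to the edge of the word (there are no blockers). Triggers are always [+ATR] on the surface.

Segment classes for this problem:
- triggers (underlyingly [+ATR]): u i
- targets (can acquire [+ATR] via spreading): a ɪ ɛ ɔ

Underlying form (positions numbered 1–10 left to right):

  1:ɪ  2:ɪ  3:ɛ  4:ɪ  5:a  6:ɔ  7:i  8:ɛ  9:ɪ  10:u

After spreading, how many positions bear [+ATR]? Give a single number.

From /i/ at 7 rightward: 8 /ɛ/ → [+ATR]; 9 /ɪ/ → [+ATR]; 10 /u/ is itself a trigger — this domain ends here.
From /u/ at 10 rightward: word edge.
Targets with no active source: positions 1 2 3 4 5 6 stay [-ATR].
[+ATR] positions on the surface: 7 8 9 10.

4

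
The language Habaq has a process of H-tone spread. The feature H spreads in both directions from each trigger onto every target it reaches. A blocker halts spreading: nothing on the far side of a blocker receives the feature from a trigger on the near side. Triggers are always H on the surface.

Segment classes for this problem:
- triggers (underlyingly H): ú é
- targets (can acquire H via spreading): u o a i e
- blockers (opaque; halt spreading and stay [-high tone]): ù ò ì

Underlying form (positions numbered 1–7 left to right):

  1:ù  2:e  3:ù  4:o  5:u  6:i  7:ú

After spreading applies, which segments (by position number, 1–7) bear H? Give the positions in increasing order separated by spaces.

4 5 6 7

From /ú/ at 7 rightward: word edge.
From /ú/ at 7 leftward: 6 /i/ → H; 5 /u/ → H; 4 /o/ → H; 3 /ù/ blocks.
Target with no active source: position 2 stays [-high tone].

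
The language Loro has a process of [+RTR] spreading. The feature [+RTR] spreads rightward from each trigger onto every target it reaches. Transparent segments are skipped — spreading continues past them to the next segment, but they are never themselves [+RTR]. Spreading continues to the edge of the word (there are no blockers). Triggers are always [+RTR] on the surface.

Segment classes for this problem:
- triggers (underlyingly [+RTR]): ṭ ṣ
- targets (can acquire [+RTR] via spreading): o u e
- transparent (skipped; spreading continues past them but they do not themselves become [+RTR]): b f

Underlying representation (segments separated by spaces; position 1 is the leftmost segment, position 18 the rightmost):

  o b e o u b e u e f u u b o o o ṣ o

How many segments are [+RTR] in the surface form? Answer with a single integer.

2

From /ṣ/ at 17 rightward: 18 /o/ → [+RTR]; word edge.
Targets with no active source: positions 1 3 4 5 7 8 9 11 12 14 15 16 stay [-emphatic].
[+RTR] positions on the surface: 17 18.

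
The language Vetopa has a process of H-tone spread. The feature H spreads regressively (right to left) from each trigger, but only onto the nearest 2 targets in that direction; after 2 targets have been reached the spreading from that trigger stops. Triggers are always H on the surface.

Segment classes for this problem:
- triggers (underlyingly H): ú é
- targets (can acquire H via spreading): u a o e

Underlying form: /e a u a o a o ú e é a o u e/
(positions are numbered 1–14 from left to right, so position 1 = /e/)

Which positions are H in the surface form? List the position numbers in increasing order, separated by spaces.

6 7 8 9 10

From /ú/ at 8 leftward: 7 /o/ → H; 6 /a/ → H; bound reached.
From /é/ at 10 leftward: 9 /e/ → H; 8 /ú/ is itself a trigger — this domain ends here.
Targets with no active source: positions 1 2 3 4 5 11 12 13 14 stay [-high tone].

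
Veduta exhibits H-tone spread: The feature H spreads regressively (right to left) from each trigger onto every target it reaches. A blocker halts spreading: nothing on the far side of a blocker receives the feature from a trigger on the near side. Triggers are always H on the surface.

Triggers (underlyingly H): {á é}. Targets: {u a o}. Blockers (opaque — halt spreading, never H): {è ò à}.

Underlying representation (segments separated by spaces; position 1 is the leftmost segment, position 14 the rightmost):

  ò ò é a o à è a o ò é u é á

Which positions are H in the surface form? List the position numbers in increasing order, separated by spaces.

3 11 12 13 14

From /é/ at 3 leftward: 2 /ò/ blocks.
From /é/ at 11 leftward: 10 /ò/ blocks.
From /é/ at 13 leftward: 12 /u/ → H; 11 /é/ is itself a trigger — this domain ends here.
From /á/ at 14 leftward: 13 /é/ is itself a trigger — this domain ends here.
Targets with no active source: positions 4 5 8 9 stay [-high tone].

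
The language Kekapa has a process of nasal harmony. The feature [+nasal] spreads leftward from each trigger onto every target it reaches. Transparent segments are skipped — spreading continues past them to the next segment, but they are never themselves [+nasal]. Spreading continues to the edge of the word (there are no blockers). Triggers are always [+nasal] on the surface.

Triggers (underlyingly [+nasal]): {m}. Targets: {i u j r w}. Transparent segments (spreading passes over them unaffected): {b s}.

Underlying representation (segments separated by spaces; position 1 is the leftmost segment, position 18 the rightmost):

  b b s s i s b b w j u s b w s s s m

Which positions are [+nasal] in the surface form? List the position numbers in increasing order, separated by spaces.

5 9 10 11 14 18

From /m/ at 18 leftward: 17 /s/ transparent; 16 /s/ transparent; 15 /s/ transparent; 14 /w/ → [+nasal]; 13 /b/ transparent; 12 /s/ transparent; 11 /u/ → [+nasal]; 10 /j/ → [+nasal]; 9 /w/ → [+nasal]; 8 /b/ transparent; 7 /b/ transparent; 6 /s/ transparent; 5 /i/ → [+nasal]; 4 /s/ transparent; 3 /s/ transparent; 2 /b/ transparent; 1 /b/ transparent; word edge.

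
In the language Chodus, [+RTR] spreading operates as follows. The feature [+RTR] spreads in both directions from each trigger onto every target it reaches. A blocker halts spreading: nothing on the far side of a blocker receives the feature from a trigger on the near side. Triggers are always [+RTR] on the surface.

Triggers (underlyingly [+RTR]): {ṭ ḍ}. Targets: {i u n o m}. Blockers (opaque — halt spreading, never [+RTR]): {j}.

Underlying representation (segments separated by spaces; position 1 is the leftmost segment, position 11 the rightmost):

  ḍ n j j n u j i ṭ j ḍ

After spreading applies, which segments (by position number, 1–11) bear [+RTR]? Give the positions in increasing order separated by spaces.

From /ḍ/ at 1 rightward: 2 /n/ → [+RTR]; 3 /j/ blocks.
From /ḍ/ at 1 leftward: word edge.
From /ṭ/ at 9 rightward: 10 /j/ blocks.
From /ṭ/ at 9 leftward: 8 /i/ → [+RTR]; 7 /j/ blocks.
From /ḍ/ at 11 rightward: word edge.
From /ḍ/ at 11 leftward: 10 /j/ blocks.
Targets with no active source: positions 5 6 stay [-emphatic].

1 2 8 9 11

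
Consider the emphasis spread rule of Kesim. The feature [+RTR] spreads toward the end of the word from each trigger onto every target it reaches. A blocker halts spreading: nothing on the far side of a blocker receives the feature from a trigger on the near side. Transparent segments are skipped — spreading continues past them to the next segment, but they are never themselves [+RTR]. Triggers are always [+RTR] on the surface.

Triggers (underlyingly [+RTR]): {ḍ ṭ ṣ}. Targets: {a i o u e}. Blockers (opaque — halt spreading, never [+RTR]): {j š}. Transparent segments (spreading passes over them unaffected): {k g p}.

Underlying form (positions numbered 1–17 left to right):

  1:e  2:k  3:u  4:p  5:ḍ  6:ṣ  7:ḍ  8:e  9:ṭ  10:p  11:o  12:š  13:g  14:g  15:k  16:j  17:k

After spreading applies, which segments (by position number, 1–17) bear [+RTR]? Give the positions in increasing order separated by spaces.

From /ḍ/ at 5 rightward: 6 /ṣ/ is itself a trigger — this domain ends here.
From /ṣ/ at 6 rightward: 7 /ḍ/ is itself a trigger — this domain ends here.
From /ḍ/ at 7 rightward: 8 /e/ → [+RTR]; 9 /ṭ/ is itself a trigger — this domain ends here.
From /ṭ/ at 9 rightward: 10 /p/ transparent; 11 /o/ → [+RTR]; 12 /š/ blocks.
Targets with no active source: positions 1 3 stay [-emphatic].

5 6 7 8 9 11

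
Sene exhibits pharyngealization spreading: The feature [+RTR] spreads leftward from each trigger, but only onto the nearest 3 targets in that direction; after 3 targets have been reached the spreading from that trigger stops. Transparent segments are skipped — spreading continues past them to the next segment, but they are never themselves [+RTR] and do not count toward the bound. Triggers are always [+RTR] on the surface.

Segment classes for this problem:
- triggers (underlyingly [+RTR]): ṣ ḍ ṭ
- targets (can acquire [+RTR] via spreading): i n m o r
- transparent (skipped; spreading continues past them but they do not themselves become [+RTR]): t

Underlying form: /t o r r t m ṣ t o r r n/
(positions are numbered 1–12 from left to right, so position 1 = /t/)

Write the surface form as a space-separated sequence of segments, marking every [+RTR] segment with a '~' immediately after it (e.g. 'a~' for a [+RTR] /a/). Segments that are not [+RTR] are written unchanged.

t o r~ r~ t m~ ṣ~ t o r r n

From /ṣ/ at 7 leftward: 6 /m/ → [+RTR]; 5 /t/ transparent; 4 /r/ → [+RTR]; 3 /r/ → [+RTR]; bound reached.
Targets with no active source: positions 2 9 10 11 12 stay [-emphatic].
[+RTR] positions on the surface: 3 4 6 7.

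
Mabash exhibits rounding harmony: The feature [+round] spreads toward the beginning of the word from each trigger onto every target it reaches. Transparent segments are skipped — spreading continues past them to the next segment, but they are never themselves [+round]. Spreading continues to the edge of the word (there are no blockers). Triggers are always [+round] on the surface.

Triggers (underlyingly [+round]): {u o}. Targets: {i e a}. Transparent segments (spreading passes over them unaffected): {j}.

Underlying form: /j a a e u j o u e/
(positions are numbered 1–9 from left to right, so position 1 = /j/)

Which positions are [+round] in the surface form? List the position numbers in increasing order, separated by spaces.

2 3 4 5 7 8

From /u/ at 5 leftward: 4 /e/ → [+round]; 3 /a/ → [+round]; 2 /a/ → [+round]; 1 /j/ transparent; word edge.
From /o/ at 7 leftward: 6 /j/ transparent; 5 /u/ is itself a trigger — this domain ends here.
From /u/ at 8 leftward: 7 /o/ is itself a trigger — this domain ends here.
Target with no active source: position 9 stays [-round].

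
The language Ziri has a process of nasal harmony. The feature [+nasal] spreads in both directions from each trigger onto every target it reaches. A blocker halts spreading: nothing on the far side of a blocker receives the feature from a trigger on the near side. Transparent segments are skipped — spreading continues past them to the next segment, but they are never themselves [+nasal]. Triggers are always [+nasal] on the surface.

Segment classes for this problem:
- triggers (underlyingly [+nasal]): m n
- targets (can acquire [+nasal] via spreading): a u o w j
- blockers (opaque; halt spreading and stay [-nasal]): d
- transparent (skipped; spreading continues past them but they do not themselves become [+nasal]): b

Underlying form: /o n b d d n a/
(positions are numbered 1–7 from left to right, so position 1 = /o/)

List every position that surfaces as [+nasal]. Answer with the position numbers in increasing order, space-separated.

1 2 6 7

From /n/ at 2 rightward: 3 /b/ transparent; 4 /d/ blocks.
From /n/ at 2 leftward: 1 /o/ → [+nasal]; word edge.
From /n/ at 6 rightward: 7 /a/ → [+nasal]; word edge.
From /n/ at 6 leftward: 5 /d/ blocks.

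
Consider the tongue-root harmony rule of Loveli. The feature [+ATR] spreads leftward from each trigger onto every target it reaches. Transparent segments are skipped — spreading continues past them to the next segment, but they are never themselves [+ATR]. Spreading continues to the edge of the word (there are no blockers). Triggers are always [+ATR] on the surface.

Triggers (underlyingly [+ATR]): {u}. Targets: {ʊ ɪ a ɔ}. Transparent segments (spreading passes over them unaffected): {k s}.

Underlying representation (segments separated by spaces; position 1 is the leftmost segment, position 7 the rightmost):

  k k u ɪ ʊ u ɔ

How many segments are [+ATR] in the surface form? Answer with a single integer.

4

From /u/ at 3 leftward: 2 /k/ transparent; 1 /k/ transparent; word edge.
From /u/ at 6 leftward: 5 /ʊ/ → [+ATR]; 4 /ɪ/ → [+ATR]; 3 /u/ is itself a trigger — this domain ends here.
Target with no active source: position 7 stays [-ATR].
[+ATR] positions on the surface: 3 4 5 6.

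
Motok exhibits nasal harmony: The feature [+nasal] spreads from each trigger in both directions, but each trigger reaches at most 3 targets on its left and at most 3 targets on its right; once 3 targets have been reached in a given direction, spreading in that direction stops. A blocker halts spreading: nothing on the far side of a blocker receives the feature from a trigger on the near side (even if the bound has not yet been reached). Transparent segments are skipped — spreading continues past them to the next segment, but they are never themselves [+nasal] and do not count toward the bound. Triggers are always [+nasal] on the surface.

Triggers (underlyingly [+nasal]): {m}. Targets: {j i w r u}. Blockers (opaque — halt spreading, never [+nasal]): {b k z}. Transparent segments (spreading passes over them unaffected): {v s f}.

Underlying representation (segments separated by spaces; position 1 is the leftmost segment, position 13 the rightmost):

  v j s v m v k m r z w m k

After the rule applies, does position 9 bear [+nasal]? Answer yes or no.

yes

From /m/ at 5 rightward: 6 /v/ transparent; 7 /k/ blocks.
From /m/ at 5 leftward: 4 /v/ transparent; 3 /s/ transparent; 2 /j/ → [+nasal]; 1 /v/ transparent; word edge.
From /m/ at 8 rightward: 9 /r/ → [+nasal]; 10 /z/ blocks.
From /m/ at 8 leftward: 7 /k/ blocks.
From /m/ at 12 rightward: 13 /k/ blocks.
From /m/ at 12 leftward: 11 /w/ → [+nasal]; 10 /z/ blocks.
[+nasal] positions on the surface: 2 5 8 9 11 12.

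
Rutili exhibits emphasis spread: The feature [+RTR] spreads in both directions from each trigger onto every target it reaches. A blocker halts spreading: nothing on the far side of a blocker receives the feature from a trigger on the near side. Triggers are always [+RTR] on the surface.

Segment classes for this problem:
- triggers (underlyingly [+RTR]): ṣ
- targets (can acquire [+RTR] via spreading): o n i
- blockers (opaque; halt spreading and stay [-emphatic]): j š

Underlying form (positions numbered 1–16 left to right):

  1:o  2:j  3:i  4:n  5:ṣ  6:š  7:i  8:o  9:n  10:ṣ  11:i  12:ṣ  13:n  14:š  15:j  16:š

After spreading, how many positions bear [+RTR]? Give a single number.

10

From /ṣ/ at 5 rightward: 6 /š/ blocks.
From /ṣ/ at 5 leftward: 4 /n/ → [+RTR]; 3 /i/ → [+RTR]; 2 /j/ blocks.
From /ṣ/ at 10 rightward: 11 /i/ → [+RTR]; 12 /ṣ/ is itself a trigger — this domain ends here.
From /ṣ/ at 10 leftward: 9 /n/ → [+RTR]; 8 /o/ → [+RTR]; 7 /i/ → [+RTR]; 6 /š/ blocks.
From /ṣ/ at 12 rightward: 13 /n/ → [+RTR]; 14 /š/ blocks.
From /ṣ/ at 12 leftward: 11 /i/ → [+RTR]; 10 /ṣ/ is itself a trigger — this domain ends here.
Target with no active source: position 1 stays [-emphatic].
[+RTR] positions on the surface: 3 4 5 7 8 9 10 11 12 13.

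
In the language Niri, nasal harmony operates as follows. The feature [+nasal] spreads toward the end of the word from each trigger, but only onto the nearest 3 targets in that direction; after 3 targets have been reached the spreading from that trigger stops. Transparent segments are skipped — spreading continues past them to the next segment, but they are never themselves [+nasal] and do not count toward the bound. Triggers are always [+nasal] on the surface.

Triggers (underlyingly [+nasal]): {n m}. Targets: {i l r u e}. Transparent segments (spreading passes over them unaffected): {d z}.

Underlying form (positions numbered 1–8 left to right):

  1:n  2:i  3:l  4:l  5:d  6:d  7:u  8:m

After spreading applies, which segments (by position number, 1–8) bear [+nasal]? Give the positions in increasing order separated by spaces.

From /n/ at 1 rightward: 2 /i/ → [+nasal]; 3 /l/ → [+nasal]; 4 /l/ → [+nasal]; bound reached.
From /m/ at 8 rightward: word edge.
Target with no active source: position 7 stays [-nasal].

1 2 3 4 8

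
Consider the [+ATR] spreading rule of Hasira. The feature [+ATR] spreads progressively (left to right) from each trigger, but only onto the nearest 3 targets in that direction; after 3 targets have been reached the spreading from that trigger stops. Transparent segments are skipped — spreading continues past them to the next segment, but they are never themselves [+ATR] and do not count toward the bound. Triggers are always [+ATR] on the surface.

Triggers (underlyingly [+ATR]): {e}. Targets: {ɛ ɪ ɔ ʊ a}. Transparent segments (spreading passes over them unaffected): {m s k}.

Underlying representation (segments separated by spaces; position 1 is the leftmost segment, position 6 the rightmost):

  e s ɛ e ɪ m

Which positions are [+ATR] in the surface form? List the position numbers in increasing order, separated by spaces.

1 3 4 5

From /e/ at 1 rightward: 2 /s/ transparent; 3 /ɛ/ → [+ATR]; 4 /e/ is itself a trigger — this domain ends here.
From /e/ at 4 rightward: 5 /ɪ/ → [+ATR]; 6 /m/ transparent; word edge.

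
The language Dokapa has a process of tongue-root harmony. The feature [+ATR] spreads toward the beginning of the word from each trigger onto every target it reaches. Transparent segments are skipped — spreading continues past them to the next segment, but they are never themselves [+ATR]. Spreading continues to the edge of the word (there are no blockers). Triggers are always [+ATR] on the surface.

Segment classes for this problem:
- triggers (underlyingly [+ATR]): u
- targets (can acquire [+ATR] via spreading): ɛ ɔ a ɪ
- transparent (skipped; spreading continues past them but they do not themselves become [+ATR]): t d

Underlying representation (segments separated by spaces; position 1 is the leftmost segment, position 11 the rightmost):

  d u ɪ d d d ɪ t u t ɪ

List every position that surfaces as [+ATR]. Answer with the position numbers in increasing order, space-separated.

From /u/ at 2 leftward: 1 /d/ transparent; word edge.
From /u/ at 9 leftward: 8 /t/ transparent; 7 /ɪ/ → [+ATR]; 6 /d/ transparent; 5 /d/ transparent; 4 /d/ transparent; 3 /ɪ/ → [+ATR]; 2 /u/ is itself a trigger — this domain ends here.
Target with no active source: position 11 stays [-ATR].

2 3 7 9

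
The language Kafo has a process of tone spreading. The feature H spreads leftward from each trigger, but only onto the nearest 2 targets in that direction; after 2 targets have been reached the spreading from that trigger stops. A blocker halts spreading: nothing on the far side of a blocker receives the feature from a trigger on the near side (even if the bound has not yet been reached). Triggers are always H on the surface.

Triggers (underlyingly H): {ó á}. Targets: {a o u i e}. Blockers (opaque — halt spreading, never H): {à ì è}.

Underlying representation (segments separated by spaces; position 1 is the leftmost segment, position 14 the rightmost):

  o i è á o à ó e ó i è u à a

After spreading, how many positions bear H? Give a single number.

4

From /á/ at 4 leftward: 3 /è/ blocks.
From /ó/ at 7 leftward: 6 /à/ blocks.
From /ó/ at 9 leftward: 8 /e/ → H; 7 /ó/ is itself a trigger — this domain ends here.
Targets with no active source: positions 1 2 5 10 12 14 stay [-high tone].
H positions on the surface: 4 7 8 9.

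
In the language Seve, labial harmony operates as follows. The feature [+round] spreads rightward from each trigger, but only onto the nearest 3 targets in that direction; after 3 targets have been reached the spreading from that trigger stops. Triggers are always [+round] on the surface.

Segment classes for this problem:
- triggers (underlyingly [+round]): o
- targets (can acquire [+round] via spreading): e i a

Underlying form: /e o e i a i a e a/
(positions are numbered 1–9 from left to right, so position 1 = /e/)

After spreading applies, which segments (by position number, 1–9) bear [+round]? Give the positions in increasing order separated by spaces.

From /o/ at 2 rightward: 3 /e/ → [+round]; 4 /i/ → [+round]; 5 /a/ → [+round]; bound reached.
Targets with no active source: positions 1 6 7 8 9 stay [-round].

2 3 4 5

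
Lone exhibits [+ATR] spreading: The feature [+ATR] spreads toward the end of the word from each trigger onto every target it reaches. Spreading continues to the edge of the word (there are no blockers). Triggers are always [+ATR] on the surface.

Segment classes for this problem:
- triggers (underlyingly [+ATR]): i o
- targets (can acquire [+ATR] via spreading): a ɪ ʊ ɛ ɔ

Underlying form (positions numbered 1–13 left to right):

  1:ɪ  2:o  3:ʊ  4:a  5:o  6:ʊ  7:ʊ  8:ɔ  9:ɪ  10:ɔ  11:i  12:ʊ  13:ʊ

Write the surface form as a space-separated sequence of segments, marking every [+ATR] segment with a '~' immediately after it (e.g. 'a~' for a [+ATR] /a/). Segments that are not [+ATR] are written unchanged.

ɪ o~ ʊ~ a~ o~ ʊ~ ʊ~ ɔ~ ɪ~ ɔ~ i~ ʊ~ ʊ~

From /o/ at 2 rightward: 3 /ʊ/ → [+ATR]; 4 /a/ → [+ATR]; 5 /o/ is itself a trigger — this domain ends here.
From /o/ at 5 rightward: 6 /ʊ/ → [+ATR]; 7 /ʊ/ → [+ATR]; 8 /ɔ/ → [+ATR]; 9 /ɪ/ → [+ATR]; 10 /ɔ/ → [+ATR]; 11 /i/ is itself a trigger — this domain ends here.
From /i/ at 11 rightward: 12 /ʊ/ → [+ATR]; 13 /ʊ/ → [+ATR]; word edge.
Target with no active source: position 1 stays [-ATR].
[+ATR] positions on the surface: 2 3 4 5 6 7 8 9 10 11 12 13.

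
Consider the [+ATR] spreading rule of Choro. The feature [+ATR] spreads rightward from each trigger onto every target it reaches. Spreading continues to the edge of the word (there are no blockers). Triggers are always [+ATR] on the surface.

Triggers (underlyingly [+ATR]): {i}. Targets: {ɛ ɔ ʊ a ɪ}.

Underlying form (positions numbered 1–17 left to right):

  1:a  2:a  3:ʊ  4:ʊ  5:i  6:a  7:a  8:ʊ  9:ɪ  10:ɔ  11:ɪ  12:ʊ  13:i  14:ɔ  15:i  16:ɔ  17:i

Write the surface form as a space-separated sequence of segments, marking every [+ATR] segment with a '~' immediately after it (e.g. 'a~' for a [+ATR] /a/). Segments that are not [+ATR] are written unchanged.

a a ʊ ʊ i~ a~ a~ ʊ~ ɪ~ ɔ~ ɪ~ ʊ~ i~ ɔ~ i~ ɔ~ i~

From /i/ at 5 rightward: 6 /a/ → [+ATR]; 7 /a/ → [+ATR]; 8 /ʊ/ → [+ATR]; 9 /ɪ/ → [+ATR]; 10 /ɔ/ → [+ATR]; 11 /ɪ/ → [+ATR]; 12 /ʊ/ → [+ATR]; 13 /i/ is itself a trigger — this domain ends here.
From /i/ at 13 rightward: 14 /ɔ/ → [+ATR]; 15 /i/ is itself a trigger — this domain ends here.
From /i/ at 15 rightward: 16 /ɔ/ → [+ATR]; 17 /i/ is itself a trigger — this domain ends here.
From /i/ at 17 rightward: word edge.
Targets with no active source: positions 1 2 3 4 stay [-ATR].
[+ATR] positions on the surface: 5 6 7 8 9 10 11 12 13 14 15 16 17.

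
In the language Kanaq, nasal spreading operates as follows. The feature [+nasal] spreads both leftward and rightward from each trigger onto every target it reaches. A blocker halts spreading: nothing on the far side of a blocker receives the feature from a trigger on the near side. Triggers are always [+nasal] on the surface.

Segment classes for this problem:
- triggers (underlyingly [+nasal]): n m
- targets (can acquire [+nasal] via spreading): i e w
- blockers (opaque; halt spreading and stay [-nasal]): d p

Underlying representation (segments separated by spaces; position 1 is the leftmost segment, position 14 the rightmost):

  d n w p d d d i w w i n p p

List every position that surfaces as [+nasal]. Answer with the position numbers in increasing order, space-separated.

2 3 8 9 10 11 12

From /n/ at 2 rightward: 3 /w/ → [+nasal]; 4 /p/ blocks.
From /n/ at 2 leftward: 1 /d/ blocks.
From /n/ at 12 rightward: 13 /p/ blocks.
From /n/ at 12 leftward: 11 /i/ → [+nasal]; 10 /w/ → [+nasal]; 9 /w/ → [+nasal]; 8 /i/ → [+nasal]; 7 /d/ blocks.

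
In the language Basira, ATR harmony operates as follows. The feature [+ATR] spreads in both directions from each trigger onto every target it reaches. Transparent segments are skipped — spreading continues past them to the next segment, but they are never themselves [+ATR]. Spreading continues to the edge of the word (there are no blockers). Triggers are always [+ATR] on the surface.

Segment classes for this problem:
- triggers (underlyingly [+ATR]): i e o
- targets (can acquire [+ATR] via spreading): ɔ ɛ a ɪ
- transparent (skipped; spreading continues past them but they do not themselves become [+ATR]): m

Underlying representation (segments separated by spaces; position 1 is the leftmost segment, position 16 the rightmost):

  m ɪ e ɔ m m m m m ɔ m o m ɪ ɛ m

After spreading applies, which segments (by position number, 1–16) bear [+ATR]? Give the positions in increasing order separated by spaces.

From /e/ at 3 rightward: 4 /ɔ/ → [+ATR]; 5 /m/ transparent; 6 /m/ transparent; 7 /m/ transparent; 8 /m/ transparent; 9 /m/ transparent; 10 /ɔ/ → [+ATR]; 11 /m/ transparent; 12 /o/ is itself a trigger — this domain ends here.
From /e/ at 3 leftward: 2 /ɪ/ → [+ATR]; 1 /m/ transparent; word edge.
From /o/ at 12 rightward: 13 /m/ transparent; 14 /ɪ/ → [+ATR]; 15 /ɛ/ → [+ATR]; 16 /m/ transparent; word edge.
From /o/ at 12 leftward: 11 /m/ transparent; 10 /ɔ/ → [+ATR]; 9 /m/ transparent; 8 /m/ transparent; 7 /m/ transparent; 6 /m/ transparent; 5 /m/ transparent; 4 /ɔ/ → [+ATR]; 3 /e/ is itself a trigger — this domain ends here.

2 3 4 10 12 14 15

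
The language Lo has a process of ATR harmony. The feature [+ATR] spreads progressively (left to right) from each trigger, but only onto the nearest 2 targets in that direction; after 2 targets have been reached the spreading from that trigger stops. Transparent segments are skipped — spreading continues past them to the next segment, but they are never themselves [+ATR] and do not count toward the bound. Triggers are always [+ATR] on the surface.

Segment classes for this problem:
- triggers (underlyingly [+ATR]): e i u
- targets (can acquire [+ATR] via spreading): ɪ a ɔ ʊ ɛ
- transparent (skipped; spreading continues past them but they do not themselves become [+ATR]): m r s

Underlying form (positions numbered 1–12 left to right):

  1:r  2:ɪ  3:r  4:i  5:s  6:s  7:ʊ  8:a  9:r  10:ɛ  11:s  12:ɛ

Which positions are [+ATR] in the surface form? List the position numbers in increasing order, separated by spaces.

From /i/ at 4 rightward: 5 /s/ transparent; 6 /s/ transparent; 7 /ʊ/ → [+ATR]; 8 /a/ → [+ATR]; bound reached.
Targets with no active source: positions 2 10 12 stay [-ATR].

4 7 8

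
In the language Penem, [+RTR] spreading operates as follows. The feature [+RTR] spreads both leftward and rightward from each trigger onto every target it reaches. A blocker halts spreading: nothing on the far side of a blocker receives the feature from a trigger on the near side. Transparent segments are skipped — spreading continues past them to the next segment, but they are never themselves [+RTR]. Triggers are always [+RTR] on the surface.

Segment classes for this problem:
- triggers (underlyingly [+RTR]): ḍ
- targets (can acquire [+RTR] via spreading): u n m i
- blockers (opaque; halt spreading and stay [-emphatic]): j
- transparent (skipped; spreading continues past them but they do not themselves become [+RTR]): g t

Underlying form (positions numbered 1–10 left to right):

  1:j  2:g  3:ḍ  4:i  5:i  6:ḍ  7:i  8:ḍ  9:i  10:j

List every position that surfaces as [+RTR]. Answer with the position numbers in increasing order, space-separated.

3 4 5 6 7 8 9

From /ḍ/ at 3 rightward: 4 /i/ → [+RTR]; 5 /i/ → [+RTR]; 6 /ḍ/ is itself a trigger — this domain ends here.
From /ḍ/ at 3 leftward: 2 /g/ transparent; 1 /j/ blocks.
From /ḍ/ at 6 rightward: 7 /i/ → [+RTR]; 8 /ḍ/ is itself a trigger — this domain ends here.
From /ḍ/ at 6 leftward: 5 /i/ → [+RTR]; 4 /i/ → [+RTR]; 3 /ḍ/ is itself a trigger — this domain ends here.
From /ḍ/ at 8 rightward: 9 /i/ → [+RTR]; 10 /j/ blocks.
From /ḍ/ at 8 leftward: 7 /i/ → [+RTR]; 6 /ḍ/ is itself a trigger — this domain ends here.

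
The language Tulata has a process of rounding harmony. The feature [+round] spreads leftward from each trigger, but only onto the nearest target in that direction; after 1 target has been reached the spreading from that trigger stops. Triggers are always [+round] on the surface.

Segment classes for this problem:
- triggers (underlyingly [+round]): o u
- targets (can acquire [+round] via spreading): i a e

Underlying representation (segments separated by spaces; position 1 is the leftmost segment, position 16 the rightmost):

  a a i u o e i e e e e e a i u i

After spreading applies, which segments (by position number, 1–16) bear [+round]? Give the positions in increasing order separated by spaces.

3 4 5 14 15

From /u/ at 4 leftward: 3 /i/ → [+round]; bound reached.
From /o/ at 5 leftward: 4 /u/ is itself a trigger — this domain ends here.
From /u/ at 15 leftward: 14 /i/ → [+round]; bound reached.
Targets with no active source: positions 1 2 6 7 8 9 10 11 12 13 16 stay [-round].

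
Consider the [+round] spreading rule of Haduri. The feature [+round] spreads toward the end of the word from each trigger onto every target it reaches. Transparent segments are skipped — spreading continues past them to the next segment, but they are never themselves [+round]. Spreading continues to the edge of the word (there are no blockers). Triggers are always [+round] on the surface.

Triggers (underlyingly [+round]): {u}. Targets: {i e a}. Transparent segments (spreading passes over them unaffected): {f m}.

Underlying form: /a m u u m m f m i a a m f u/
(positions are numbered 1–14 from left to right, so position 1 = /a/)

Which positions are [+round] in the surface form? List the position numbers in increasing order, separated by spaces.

3 4 9 10 11 14

From /u/ at 3 rightward: 4 /u/ is itself a trigger — this domain ends here.
From /u/ at 4 rightward: 5 /m/ transparent; 6 /m/ transparent; 7 /f/ transparent; 8 /m/ transparent; 9 /i/ → [+round]; 10 /a/ → [+round]; 11 /a/ → [+round]; 12 /m/ transparent; 13 /f/ transparent; 14 /u/ is itself a trigger — this domain ends here.
From /u/ at 14 rightward: word edge.
Target with no active source: position 1 stays [-round].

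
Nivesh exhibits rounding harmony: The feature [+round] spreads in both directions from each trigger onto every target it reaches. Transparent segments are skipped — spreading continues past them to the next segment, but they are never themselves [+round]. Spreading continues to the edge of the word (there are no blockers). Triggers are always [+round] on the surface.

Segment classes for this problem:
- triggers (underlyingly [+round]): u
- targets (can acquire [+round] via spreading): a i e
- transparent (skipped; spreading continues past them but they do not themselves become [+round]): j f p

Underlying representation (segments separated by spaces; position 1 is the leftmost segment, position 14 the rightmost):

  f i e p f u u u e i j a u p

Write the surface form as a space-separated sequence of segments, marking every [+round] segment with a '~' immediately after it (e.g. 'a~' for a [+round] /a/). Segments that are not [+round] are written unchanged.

f i~ e~ p f u~ u~ u~ e~ i~ j a~ u~ p

From /u/ at 6 rightward: 7 /u/ is itself a trigger — this domain ends here.
From /u/ at 6 leftward: 5 /f/ transparent; 4 /p/ transparent; 3 /e/ → [+round]; 2 /i/ → [+round]; 1 /f/ transparent; word edge.
From /u/ at 7 rightward: 8 /u/ is itself a trigger — this domain ends here.
From /u/ at 7 leftward: 6 /u/ is itself a trigger — this domain ends here.
From /u/ at 8 rightward: 9 /e/ → [+round]; 10 /i/ → [+round]; 11 /j/ transparent; 12 /a/ → [+round]; 13 /u/ is itself a trigger — this domain ends here.
From /u/ at 8 leftward: 7 /u/ is itself a trigger — this domain ends here.
From /u/ at 13 rightward: 14 /p/ transparent; word edge.
From /u/ at 13 leftward: 12 /a/ → [+round]; 11 /j/ transparent; 10 /i/ → [+round]; 9 /e/ → [+round]; 8 /u/ is itself a trigger — this domain ends here.
[+round] positions on the surface: 2 3 6 7 8 9 10 12 13.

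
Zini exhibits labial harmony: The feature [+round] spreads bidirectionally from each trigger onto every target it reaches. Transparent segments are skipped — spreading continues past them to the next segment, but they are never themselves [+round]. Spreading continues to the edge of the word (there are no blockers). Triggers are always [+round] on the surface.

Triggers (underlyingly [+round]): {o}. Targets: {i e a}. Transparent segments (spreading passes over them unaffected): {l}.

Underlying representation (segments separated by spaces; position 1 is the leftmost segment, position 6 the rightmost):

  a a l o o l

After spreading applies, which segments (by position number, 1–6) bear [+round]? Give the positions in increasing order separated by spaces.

From /o/ at 4 rightward: 5 /o/ is itself a trigger — this domain ends here.
From /o/ at 4 leftward: 3 /l/ transparent; 2 /a/ → [+round]; 1 /a/ → [+round]; word edge.
From /o/ at 5 rightward: 6 /l/ transparent; word edge.
From /o/ at 5 leftward: 4 /o/ is itself a trigger — this domain ends here.

1 2 4 5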